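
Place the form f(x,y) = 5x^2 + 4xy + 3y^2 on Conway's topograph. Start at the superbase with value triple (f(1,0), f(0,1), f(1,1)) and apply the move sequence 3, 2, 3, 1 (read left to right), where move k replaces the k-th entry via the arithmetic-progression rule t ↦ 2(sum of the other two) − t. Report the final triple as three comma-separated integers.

start (5,3,12) = (f(1,0),f(0,1),f(1,1))
replace slot 3: 2·(5+3) − 12 = 4 → (5,3,4)
replace slot 2: 2·(5+4) − 3 = 15 → (5,15,4)
replace slot 3: 2·(5+15) − 4 = 36 → (5,15,36)
replace slot 1: 2·(15+36) − 5 = 97 → (97,15,36)

97,15,36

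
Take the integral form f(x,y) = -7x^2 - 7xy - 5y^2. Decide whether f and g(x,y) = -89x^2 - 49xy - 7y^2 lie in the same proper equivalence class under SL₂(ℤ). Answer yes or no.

D₁ = -91, D₂ = -91
f is negative-definite; reduce −f:
−f: flip: (7,7,5)→(5,-7,7)
−f: translate: b→3 (≡-7 mod 10), so (5,-7,7)→(5,3,5)
−f: reduced (well bottom): (5,3,5) with a≤c, −a<b≤a
flip sign back: reduced form of f is (-5,-3,-5)
g is negative-definite; reduce −g:
−g: flip: (89,49,7)→(7,-49,89)
−g: translate: b→7 (≡-49 mod 14), so (7,-49,89)→(7,7,5)
−g: flip: (7,7,5)→(5,-7,7)
−g: translate: b→3 (≡-7 mod 10), so (5,-7,7)→(5,3,5)
−g: reduced (well bottom): (5,3,5) with a≤c, −a<b≤a
flip sign back: reduced form of g is (-5,-3,-5)
reduced forms (-5, -3, -5) vs (-5, -3, -5) ⇒ equivalent

yes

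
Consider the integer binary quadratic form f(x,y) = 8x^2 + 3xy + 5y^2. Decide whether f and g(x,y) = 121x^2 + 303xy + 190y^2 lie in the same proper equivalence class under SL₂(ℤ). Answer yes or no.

D₁ = -151, D₂ = -151
f: flip: (8,3,5)→(5,-3,8)
f: reduced (well bottom): (5,-3,8) with a≤c, −a<b≤a
g: translate: b→61 (≡303 mod 242), so (121,303,190)→(121,61,8)
g: flip: (121,61,8)→(8,-61,121)
g: translate: b→3 (≡-61 mod 16), so (8,-61,121)→(8,3,5)
g: flip: (8,3,5)→(5,-3,8)
g: reduced (well bottom): (5,-3,8) with a≤c, −a<b≤a
reduced forms (5, -3, 8) vs (5, -3, 8) ⇒ equivalent

yes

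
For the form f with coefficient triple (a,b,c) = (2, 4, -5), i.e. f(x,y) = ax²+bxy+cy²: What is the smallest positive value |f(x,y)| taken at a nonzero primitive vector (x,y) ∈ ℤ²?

river: ρ → (-5,6,1)
river: ρ → (1,6,-5)
river: ρ → (-5,4,2)
river: ρ → (2,4,-5)
closes: descent 0, river 4
min |a| on river = 1

1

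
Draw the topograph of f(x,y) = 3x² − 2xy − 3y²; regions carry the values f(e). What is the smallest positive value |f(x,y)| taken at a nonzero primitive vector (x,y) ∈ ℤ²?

descent: ρ → (-3,2,3)  [lands on river]
river: ρ → (3,4,-2)
river: ρ → (-2,4,3)
river: ρ → (3,2,-3)
river: ρ → (-3,4,2)
river: ρ → (2,4,-3)
closes: descent 1, river 6
min |a| on river = 2

2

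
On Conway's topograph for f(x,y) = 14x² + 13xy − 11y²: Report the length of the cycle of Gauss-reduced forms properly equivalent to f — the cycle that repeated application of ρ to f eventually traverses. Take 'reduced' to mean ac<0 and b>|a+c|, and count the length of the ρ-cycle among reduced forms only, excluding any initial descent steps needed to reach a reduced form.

D = 785, ⌊√D⌋ = 28
river: ρ → (-11,9,16)
river: ρ → (16,23,-4)
river: ρ → (-4,25,10)
river: ρ → (10,15,-14)
river: ρ → (-14,13,11)
river: ρ → (11,9,-16)
river: ρ → (-16,23,4)
river: ρ → (4,25,-10)
river: ρ → (-10,15,14)
river: ρ → (14,13,-11)
ρ-cycle length = 10 (tail of 0 descent steps not counted)

10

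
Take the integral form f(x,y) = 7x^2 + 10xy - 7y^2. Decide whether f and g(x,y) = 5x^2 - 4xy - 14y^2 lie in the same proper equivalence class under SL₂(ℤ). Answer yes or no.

D₁ = 296, D₂ = 296
river cycle of f (length 10): (-7, 4, 10), (10, 16, -1), (-1, 16, 10), (10, 4, -7), (-7, 10, 7), (7, 4, -10), (-10, 16, 1), (1, 16, -10), (-10, 4, 7), (7, 10, -7)
river cycle of g (length 6): (5, 16, -2), (-2, 16, 5), (5, 14, -5), (-5, 16, 2), (2, 16, -5), (-5, 14, 5)
cycles differ ⇒ inequivalent

no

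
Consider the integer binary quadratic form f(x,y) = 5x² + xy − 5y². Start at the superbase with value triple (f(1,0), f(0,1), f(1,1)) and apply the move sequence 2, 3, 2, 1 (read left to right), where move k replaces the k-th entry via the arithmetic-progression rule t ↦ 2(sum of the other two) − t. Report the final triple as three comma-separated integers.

start (5,-5,1) = (f(1,0),f(0,1),f(1,1))
replace slot 2: 2·(5+1) − (-5) = 17 → (5,17,1)
replace slot 3: 2·(5+17) − 1 = 43 → (5,17,43)
replace slot 2: 2·(5+43) − 17 = 79 → (5,79,43)
replace slot 1: 2·(79+43) − 5 = 239 → (239,79,43)

239,79,43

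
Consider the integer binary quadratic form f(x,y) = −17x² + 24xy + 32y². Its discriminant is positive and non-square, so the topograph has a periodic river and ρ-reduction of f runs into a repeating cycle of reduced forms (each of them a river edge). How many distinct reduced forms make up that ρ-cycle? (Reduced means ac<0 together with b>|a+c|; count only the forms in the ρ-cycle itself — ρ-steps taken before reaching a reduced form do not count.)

D = 2752, ⌊√D⌋ = 52
river: ρ → (32,40,-9)
river: ρ → (-9,50,7)
river: ρ → (7,48,-16)
river: ρ → (-16,48,7)
river: ρ → (7,50,-9)
river: ρ → (-9,40,32)
river: ρ → (32,24,-17)
river: ρ → (-17,44,12)
river: ρ → (12,52,-1)
river: ρ → (-1,52,12)
river: ρ → (12,44,-17)
river: ρ → (-17,24,32)
ρ-cycle length = 12 (tail of 0 descent steps not counted)

12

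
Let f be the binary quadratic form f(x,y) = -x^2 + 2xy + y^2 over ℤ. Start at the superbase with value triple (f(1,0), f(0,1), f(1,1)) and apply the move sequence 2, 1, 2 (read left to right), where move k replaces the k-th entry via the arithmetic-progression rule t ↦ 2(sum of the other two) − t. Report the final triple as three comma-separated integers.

start (-1,1,2) = (f(1,0),f(0,1),f(1,1))
replace slot 2: 2·((-1)+2) − 1 = 1 → (-1,1,2)
replace slot 1: 2·(1+2) − (-1) = 7 → (7,1,2)
replace slot 2: 2·(7+2) − 1 = 17 → (7,17,2)

7,17,2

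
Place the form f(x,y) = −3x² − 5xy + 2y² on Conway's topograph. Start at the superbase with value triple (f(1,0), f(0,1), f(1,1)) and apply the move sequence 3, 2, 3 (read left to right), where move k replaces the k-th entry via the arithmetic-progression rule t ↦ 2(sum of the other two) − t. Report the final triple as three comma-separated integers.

start (-3,2,-6) = (f(1,0),f(0,1),f(1,1))
replace slot 3: 2·((-3)+2) − (-6) = 4 → (-3,2,4)
replace slot 2: 2·((-3)+4) − 2 = 0 → (-3,0,4)
replace slot 3: 2·((-3)+0) − 4 = -10 → (-3,0,-10)

-3,0,-10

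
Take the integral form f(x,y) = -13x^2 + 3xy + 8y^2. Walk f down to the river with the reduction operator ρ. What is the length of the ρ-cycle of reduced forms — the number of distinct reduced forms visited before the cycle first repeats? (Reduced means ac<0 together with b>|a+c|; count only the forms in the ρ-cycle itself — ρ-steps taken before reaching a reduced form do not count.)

D = 425, ⌊√D⌋ = 20
descent: ρ → (8,13,-8)  [lands on river]
river: ρ → (-8,19,2)
river: ρ → (2,17,-17)
river: ρ → (-17,17,2)
river: ρ → (2,19,-8)
river: ρ → (-8,13,8)
river: ρ → (8,19,-2)
river: ρ → (-2,17,17)
river: ρ → (17,17,-2)
river: ρ → (-2,19,8)
ρ-cycle length = 10 (tail of 1 descent step not counted)

10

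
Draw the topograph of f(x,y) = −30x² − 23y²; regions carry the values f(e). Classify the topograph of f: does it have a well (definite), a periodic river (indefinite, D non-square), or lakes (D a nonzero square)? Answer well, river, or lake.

D = b²−4ac = 0² − 4·(-30)·(-23) = -2760
D < 0 ⇒ definite ⇒ every region one sign ⇒ single well

well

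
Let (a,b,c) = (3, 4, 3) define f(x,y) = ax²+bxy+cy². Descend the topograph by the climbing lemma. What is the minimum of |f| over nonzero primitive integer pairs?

translate: b→-2 (≡4 mod 6), so (3,4,3)→(3,-2,2)
flip: (3,-2,2)→(2,2,3)
reduced (well bottom): (2,2,3) with a≤c, −a<b≤a
well minimum = a = 2

2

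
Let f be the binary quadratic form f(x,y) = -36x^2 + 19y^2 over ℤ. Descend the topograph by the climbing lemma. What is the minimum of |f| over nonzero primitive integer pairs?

descent: ρ → (19,38,-17)  [lands on river]
river: ρ → (-17,30,27)
river: ρ → (27,24,-20)
river: ρ → (-20,16,31)
river: ρ → (31,46,-5)
river: ρ → (-5,44,40)
river: ρ → (40,36,-9)
river: ρ → (-9,36,40)
river: ρ → (40,44,-5)
river: ρ → (-5,46,31)
river: ρ → (31,16,-20)
river: ρ → (-20,24,27)
river: ρ → (27,30,-17)
river: ρ → (-17,38,19)
closes: descent 1, river 14
min |a| on river = 5

5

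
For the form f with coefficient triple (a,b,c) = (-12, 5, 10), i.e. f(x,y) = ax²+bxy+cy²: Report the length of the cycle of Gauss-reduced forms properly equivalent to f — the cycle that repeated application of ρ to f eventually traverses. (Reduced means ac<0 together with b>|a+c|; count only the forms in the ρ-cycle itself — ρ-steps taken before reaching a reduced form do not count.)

D = 505, ⌊√D⌋ = 22
river: ρ → (10,15,-7)
river: ρ → (-7,13,12)
river: ρ → (12,11,-8)
river: ρ → (-8,21,2)
river: ρ → (2,19,-18)
river: ρ → (-18,17,3)
river: ρ → (3,19,-12)
river: ρ → (-12,5,10)
ρ-cycle length = 8 (tail of 0 descent steps not counted)

8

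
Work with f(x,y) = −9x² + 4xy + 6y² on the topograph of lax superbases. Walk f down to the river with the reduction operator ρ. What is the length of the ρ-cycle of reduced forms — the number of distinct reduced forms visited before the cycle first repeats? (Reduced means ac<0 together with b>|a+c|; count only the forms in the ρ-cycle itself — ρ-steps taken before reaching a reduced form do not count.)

D = 232, ⌊√D⌋ = 15
river: ρ → (6,8,-7)
river: ρ → (-7,6,7)
river: ρ → (7,8,-6)
river: ρ → (-6,4,9)
river: ρ → (9,14,-1)
river: ρ → (-1,14,9)
river: ρ → (9,4,-6)
river: ρ → (-6,8,7)
river: ρ → (7,6,-7)
river: ρ → (-7,8,6)
river: ρ → (6,4,-9)
river: ρ → (-9,14,1)
river: ρ → (1,14,-9)
river: ρ → (-9,4,6)
ρ-cycle length = 14 (tail of 0 descent steps not counted)

14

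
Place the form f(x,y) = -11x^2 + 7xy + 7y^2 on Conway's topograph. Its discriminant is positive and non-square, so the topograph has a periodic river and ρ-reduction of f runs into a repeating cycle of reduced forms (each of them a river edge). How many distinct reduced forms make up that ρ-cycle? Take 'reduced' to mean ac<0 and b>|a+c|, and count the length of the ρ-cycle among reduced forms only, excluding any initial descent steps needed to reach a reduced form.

D = 357, ⌊√D⌋ = 18
river: ρ → (7,7,-11)
river: ρ → (-11,15,3)
river: ρ → (3,15,-11)
river: ρ → (-11,7,7)
ρ-cycle length = 4 (tail of 0 descent steps not counted)

4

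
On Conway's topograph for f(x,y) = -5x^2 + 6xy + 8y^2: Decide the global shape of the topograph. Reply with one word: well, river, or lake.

D = b²−4ac = 6² − 4·(-5)·8 = 196
D = 14² is a perfect square ⇒ form factors over ℤ ⇒ lakes

lake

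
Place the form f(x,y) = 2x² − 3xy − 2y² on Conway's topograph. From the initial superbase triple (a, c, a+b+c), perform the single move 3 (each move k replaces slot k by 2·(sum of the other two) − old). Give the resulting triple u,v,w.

start (2,-2,-3) = (f(1,0),f(0,1),f(1,1))
replace slot 3: 2·(2+(-2)) − (-3) = 3 → (2,-2,3)

2,-2,3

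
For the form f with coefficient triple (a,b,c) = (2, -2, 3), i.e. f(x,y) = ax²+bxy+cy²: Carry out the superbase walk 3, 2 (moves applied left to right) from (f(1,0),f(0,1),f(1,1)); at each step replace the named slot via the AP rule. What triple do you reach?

start (2,3,3) = (f(1,0),f(0,1),f(1,1))
replace slot 3: 2·(2+3) − 3 = 7 → (2,3,7)
replace slot 2: 2·(2+7) − 3 = 15 → (2,15,7)

2,15,7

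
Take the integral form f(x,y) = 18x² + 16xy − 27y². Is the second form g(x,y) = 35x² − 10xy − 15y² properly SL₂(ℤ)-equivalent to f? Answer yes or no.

D₁ = 2200, D₂ = 2200
river cycle of f (length 16): (-27, 38, 7), (7, 46, -3), (-3, 44, 22), (22, 44, -3), (-3, 46, 7), (7, 38, -27), (-27, 16, 18), (18, 20, -25), (-25, 30, 13), (13, 22, -33), … (6 more)
river cycle of g (length 6): (-15, 40, 10), (10, 40, -15), (-15, 20, 30), (30, 40, -5), (-5, 40, 30), (30, 20, -15)
cycles differ ⇒ inequivalent

no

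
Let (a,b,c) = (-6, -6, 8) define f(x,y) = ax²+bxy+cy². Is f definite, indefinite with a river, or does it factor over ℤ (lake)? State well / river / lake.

D = b²−4ac = (-6)² − 4·(-6)·8 = 228
D > 0 non-square ⇒ indefinite ⇒ periodic river

river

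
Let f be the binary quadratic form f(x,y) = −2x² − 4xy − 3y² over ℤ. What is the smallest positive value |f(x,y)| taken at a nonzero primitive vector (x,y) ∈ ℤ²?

translate: b→0 (≡4 mod 4), so (2,4,3)→(2,0,1)
flip: (2,0,1)→(1,0,2)
reduced (well bottom): (1,0,2) with a≤c, −a<b≤a
well minimum |f| = |-1| = 1 (negative-definite)

1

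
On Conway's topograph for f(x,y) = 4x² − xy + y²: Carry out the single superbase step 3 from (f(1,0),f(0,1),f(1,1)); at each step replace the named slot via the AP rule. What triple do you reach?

start (4,1,4) = (f(1,0),f(0,1),f(1,1))
replace slot 3: 2·(4+1) − 4 = 6 → (4,1,6)

4,1,6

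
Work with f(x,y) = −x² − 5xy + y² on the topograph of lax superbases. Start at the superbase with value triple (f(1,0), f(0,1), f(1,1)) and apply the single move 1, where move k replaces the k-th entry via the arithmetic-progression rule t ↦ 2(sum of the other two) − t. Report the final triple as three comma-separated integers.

start (-1,1,-5) = (f(1,0),f(0,1),f(1,1))
replace slot 1: 2·(1+(-5)) − (-1) = -7 → (-7,1,-5)

-7,1,-5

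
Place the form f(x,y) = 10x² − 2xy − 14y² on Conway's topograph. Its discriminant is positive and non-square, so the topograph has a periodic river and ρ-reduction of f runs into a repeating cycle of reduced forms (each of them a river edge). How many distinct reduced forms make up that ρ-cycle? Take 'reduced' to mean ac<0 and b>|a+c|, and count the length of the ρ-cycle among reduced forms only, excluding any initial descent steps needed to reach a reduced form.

D = 564, ⌊√D⌋ = 23
descent: ρ → (-14,2,10)
descent: ρ → (10,18,-6)  [lands on river]
river: ρ → (-6,18,10)
river: ρ → (10,22,-2)
river: ρ → (-2,22,10)
ρ-cycle length = 4 (tail of 2 descent steps not counted)

4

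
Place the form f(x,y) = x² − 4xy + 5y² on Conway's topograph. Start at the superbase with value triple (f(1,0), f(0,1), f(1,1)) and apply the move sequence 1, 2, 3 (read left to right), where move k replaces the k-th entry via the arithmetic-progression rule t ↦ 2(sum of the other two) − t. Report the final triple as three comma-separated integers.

start (1,5,2) = (f(1,0),f(0,1),f(1,1))
replace slot 1: 2·(5+2) − 1 = 13 → (13,5,2)
replace slot 2: 2·(13+2) − 5 = 25 → (13,25,2)
replace slot 3: 2·(13+25) − 2 = 74 → (13,25,74)

13,25,74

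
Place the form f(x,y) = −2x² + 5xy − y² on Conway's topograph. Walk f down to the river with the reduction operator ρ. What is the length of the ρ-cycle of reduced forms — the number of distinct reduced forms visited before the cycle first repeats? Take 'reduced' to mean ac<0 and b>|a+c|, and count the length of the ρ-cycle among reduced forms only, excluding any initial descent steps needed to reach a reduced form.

D = 17, ⌊√D⌋ = 4
descent: ρ → (-1,3,2)  [lands on river]
river: ρ → (2,1,-2)
river: ρ → (-2,3,1)
river: ρ → (1,3,-2)
river: ρ → (-2,1,2)
river: ρ → (2,3,-1)
ρ-cycle length = 6 (tail of 1 descent step not counted)

6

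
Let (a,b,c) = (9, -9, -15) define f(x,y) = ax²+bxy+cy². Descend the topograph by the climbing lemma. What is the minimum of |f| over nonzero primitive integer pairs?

descent: ρ → (-15,9,9)  [lands on river]
river: ρ → (9,9,-15)
river: ρ → (-15,21,3)
river: ρ → (3,21,-15)
closes: descent 1, river 4
min |a| on river = 3

3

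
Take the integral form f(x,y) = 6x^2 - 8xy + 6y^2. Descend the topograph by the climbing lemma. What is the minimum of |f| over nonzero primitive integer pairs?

translate: b→4 (≡-8 mod 12), so (6,-8,6)→(6,4,4)
flip: (6,4,4)→(4,-4,6)
translate: b→4 (≡-4 mod 8), so (4,-4,6)→(4,4,6)
reduced (well bottom): (4,4,6) with a≤c, −a<b≤a
well minimum = a = 4

4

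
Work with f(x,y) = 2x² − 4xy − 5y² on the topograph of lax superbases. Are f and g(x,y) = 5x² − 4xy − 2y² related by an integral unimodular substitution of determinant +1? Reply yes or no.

D₁ = 56, D₂ = 56
river cycle of f (length 4): (-5, 4, 2), (2, 4, -5), (-5, 6, 1), (1, 6, -5)
river cycle of g (length 4): (-2, 4, 5), (5, 6, -1), (-1, 6, 5), (5, 4, -2)
cycles differ ⇒ inequivalent

no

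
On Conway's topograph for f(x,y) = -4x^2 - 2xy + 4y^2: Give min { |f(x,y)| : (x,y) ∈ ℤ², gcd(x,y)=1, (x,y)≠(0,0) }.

descent: ρ → (4,2,-4)  [lands on river]
river: ρ → (-4,6,2)
river: ρ → (2,6,-4)
river: ρ → (-4,2,4)
river: ρ → (4,6,-2)
river: ρ → (-2,6,4)
closes: descent 1, river 6
min |a| on river = 2

2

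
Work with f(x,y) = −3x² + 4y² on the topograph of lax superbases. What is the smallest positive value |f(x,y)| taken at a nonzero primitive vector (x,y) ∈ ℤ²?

descent: ρ → (4,0,-3)
descent: ρ → (-3,6,1)  [lands on river]
river: ρ → (1,6,-3)
closes: descent 2, river 2
min |a| on river = 1

1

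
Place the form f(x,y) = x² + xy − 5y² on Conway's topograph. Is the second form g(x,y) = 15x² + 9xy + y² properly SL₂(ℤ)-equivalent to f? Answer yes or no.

D₁ = 21, D₂ = 21
river cycle of f (length 2): (1, 3, -3), (-3, 3, 1)
river cycle of g (length 2): (1, 3, -3), (-3, 3, 1)
cycles coincide ⇒ equivalent

yes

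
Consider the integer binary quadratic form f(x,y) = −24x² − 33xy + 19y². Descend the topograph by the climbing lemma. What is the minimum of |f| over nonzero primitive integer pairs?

descent: ρ → (19,33,-24)  [lands on river]
river: ρ → (-24,15,28)
river: ρ → (28,41,-11)
river: ρ → (-11,47,16)
river: ρ → (16,49,-8)
river: ρ → (-8,47,22)
river: ρ → (22,41,-14)
river: ρ → (-14,43,19)
closes: descent 1, river 8
min |a| on river = 8

8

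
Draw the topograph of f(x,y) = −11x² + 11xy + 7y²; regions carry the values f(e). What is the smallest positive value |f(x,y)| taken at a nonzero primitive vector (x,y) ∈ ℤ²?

river: ρ → (7,17,-5)
river: ρ → (-5,13,13)
river: ρ → (13,13,-5)
river: ρ → (-5,17,7)
river: ρ → (7,11,-11)
river: ρ → (-11,11,7)
closes: descent 0, river 6
min |a| on river = 5

5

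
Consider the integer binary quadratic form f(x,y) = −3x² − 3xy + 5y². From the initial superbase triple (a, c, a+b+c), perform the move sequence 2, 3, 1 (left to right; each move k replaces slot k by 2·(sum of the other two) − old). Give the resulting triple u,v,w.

start (-3,5,-1) = (f(1,0),f(0,1),f(1,1))
replace slot 2: 2·((-3)+(-1)) − 5 = -13 → (-3,-13,-1)
replace slot 3: 2·((-3)+(-13)) − (-1) = -31 → (-3,-13,-31)
replace slot 1: 2·((-13)+(-31)) − (-3) = -85 → (-85,-13,-31)

-85,-13,-31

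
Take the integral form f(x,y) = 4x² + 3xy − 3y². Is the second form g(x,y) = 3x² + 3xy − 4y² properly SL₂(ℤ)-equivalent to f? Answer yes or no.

D₁ = 57, D₂ = 57
river cycle of f (length 6): (-3, 3, 4), (4, 5, -2), (-2, 7, 1), (1, 7, -2), (-2, 5, 4), (4, 3, -3)
river cycle of g (length 6): (-4, 5, 2), (2, 7, -1), (-1, 7, 2), (2, 5, -4), (-4, 3, 3), (3, 3, -4)
cycles differ ⇒ inequivalent

no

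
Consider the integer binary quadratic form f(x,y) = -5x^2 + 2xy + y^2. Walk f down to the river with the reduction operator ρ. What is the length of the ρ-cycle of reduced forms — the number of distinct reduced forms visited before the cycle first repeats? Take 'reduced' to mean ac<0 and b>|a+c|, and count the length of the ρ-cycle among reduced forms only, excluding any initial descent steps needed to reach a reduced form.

D = 24, ⌊√D⌋ = 4
descent: ρ → (1,4,-2)  [lands on river]
river: ρ → (-2,4,1)
ρ-cycle length = 2 (tail of 1 descent step not counted)

2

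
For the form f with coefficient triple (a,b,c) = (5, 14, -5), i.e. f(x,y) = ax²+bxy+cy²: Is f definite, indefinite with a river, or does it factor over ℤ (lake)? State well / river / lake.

D = b²−4ac = 14² − 4·5·(-5) = 296
D > 0 non-square ⇒ indefinite ⇒ periodic river

river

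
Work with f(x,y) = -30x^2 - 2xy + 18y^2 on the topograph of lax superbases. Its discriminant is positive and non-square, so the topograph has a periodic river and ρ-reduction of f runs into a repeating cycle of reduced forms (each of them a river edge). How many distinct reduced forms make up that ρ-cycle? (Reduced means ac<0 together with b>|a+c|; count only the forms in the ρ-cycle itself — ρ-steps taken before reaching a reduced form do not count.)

D = 2164, ⌊√D⌋ = 46
descent: ρ → (18,38,-10)  [lands on river]
river: ρ → (-10,42,10)
river: ρ → (10,38,-18)
river: ρ → (-18,34,14)
river: ρ → (14,22,-30)
river: ρ → (-30,38,6)
river: ρ → (6,46,-2)
river: ρ → (-2,46,6)
river: ρ → (6,38,-30)
river: ρ → (-30,22,14)
river: ρ → (14,34,-18)
river: ρ → (-18,38,10)
river: ρ → (10,42,-10)
river: ρ → (-10,38,18)
river: ρ → (18,34,-14)
river: ρ → (-14,22,30)
river: ρ → (30,38,-6)
river: ρ → (-6,46,2)
river: ρ → (2,46,-6)
river: ρ → (-6,38,30)
river: ρ → (30,22,-14)
river: ρ → (-14,34,18)
ρ-cycle length = 22 (tail of 1 descent step not counted)

22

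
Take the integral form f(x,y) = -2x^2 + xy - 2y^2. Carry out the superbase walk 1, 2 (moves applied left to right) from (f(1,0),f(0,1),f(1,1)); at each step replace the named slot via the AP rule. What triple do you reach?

start (-2,-2,-3) = (f(1,0),f(0,1),f(1,1))
replace slot 1: 2·((-2)+(-3)) − (-2) = -8 → (-8,-2,-3)
replace slot 2: 2·((-8)+(-3)) − (-2) = -20 → (-8,-20,-3)

-8,-20,-3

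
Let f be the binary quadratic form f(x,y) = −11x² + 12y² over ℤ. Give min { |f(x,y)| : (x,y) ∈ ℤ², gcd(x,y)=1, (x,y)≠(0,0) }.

descent: ρ → (12,0,-11)
descent: ρ → (-11,22,1)  [lands on river]
river: ρ → (1,22,-11)
closes: descent 2, river 2
min |a| on river = 1

1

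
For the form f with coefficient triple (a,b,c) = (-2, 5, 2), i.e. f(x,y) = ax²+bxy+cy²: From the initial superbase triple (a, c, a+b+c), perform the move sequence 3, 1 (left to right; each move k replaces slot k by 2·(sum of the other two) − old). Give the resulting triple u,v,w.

start (-2,2,5) = (f(1,0),f(0,1),f(1,1))
replace slot 3: 2·((-2)+2) − 5 = -5 → (-2,2,-5)
replace slot 1: 2·(2+(-5)) − (-2) = -4 → (-4,2,-5)

-4,2,-5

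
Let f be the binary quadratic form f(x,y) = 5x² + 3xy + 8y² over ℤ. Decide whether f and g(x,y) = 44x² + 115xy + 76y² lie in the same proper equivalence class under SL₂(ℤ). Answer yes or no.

D₁ = -151, D₂ = -151
f: reduced (well bottom): (5,3,8) with a≤c, −a<b≤a
g: translate: b→27 (≡115 mod 88), so (44,115,76)→(44,27,5)
g: flip: (44,27,5)→(5,-27,44)
g: translate: b→3 (≡-27 mod 10), so (5,-27,44)→(5,3,8)
g: reduced (well bottom): (5,3,8) with a≤c, −a<b≤a
reduced forms (5, 3, 8) vs (5, 3, 8) ⇒ equivalent

yes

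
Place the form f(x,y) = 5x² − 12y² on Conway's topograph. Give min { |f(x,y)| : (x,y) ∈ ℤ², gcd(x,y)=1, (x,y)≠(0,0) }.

descent: ρ → (-12,0,5)
descent: ρ → (5,10,-7)  [lands on river]
river: ρ → (-7,4,8)
river: ρ → (8,12,-3)
river: ρ → (-3,12,8)
river: ρ → (8,4,-7)
river: ρ → (-7,10,5)
closes: descent 2, river 6
min |a| on river = 3

3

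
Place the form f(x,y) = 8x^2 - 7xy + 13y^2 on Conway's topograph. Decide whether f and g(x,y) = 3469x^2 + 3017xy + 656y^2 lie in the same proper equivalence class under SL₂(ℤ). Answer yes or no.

D₁ = -367, D₂ = -367
f: reduced (well bottom): (8,-7,13) with a≤c, −a<b≤a
g: flip: (3469,3017,656)→(656,-3017,3469)
g: translate: b→-393 (≡-3017 mod 1312), so (656,-3017,3469)→(656,-393,59)
g: flip: (656,-393,59)→(59,393,656)
g: translate: b→39 (≡393 mod 118), so (59,393,656)→(59,39,8)
g: flip: (59,39,8)→(8,-39,59)
g: translate: b→-7 (≡-39 mod 16), so (8,-39,59)→(8,-7,13)
g: reduced (well bottom): (8,-7,13) with a≤c, −a<b≤a
reduced forms (8, -7, 13) vs (8, -7, 13) ⇒ equivalent

yes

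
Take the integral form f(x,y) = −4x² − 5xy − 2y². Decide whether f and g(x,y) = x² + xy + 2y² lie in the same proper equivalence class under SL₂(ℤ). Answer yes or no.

D₁ = -7, D₂ = -7
f is negative-definite; reduce −f:
−f: translate: b→-3 (≡5 mod 8), so (4,5,2)→(4,-3,1)
−f: flip: (4,-3,1)→(1,3,4)
−f: translate: b→1 (≡3 mod 2), so (1,3,4)→(1,1,2)
−f: reduced (well bottom): (1,1,2) with a≤c, −a<b≤a
flip sign back: reduced form of f is (-1,-1,-2)
g: reduced (well bottom): (1,1,2) with a≤c, −a<b≤a
reduced forms (-1, -1, -2) vs (1, 1, 2) ⇒ inequivalent

no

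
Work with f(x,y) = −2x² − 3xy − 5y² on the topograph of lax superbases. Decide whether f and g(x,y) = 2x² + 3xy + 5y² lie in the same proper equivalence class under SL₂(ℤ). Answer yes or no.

D₁ = -31, D₂ = -31
f is negative-definite; reduce −f:
−f: translate: b→-1 (≡3 mod 4), so (2,3,5)→(2,-1,4)
−f: reduced (well bottom): (2,-1,4) with a≤c, −a<b≤a
flip sign back: reduced form of f is (-2,1,-4)
g: translate: b→-1 (≡3 mod 4), so (2,3,5)→(2,-1,4)
g: reduced (well bottom): (2,-1,4) with a≤c, −a<b≤a
reduced forms (-2, 1, -4) vs (2, -1, 4) ⇒ inequivalent

no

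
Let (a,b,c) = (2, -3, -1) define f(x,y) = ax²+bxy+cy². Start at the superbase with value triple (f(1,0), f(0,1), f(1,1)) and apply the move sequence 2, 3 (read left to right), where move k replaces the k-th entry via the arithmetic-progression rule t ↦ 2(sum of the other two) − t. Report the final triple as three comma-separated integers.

start (2,-1,-2) = (f(1,0),f(0,1),f(1,1))
replace slot 2: 2·(2+(-2)) − (-1) = 1 → (2,1,-2)
replace slot 3: 2·(2+1) − (-2) = 8 → (2,1,8)

2,1,8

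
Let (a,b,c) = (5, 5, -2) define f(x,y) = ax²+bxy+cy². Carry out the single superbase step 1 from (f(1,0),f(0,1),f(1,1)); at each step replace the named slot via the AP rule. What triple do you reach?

start (5,-2,8) = (f(1,0),f(0,1),f(1,1))
replace slot 1: 2·((-2)+8) − 5 = 7 → (7,-2,8)

7,-2,8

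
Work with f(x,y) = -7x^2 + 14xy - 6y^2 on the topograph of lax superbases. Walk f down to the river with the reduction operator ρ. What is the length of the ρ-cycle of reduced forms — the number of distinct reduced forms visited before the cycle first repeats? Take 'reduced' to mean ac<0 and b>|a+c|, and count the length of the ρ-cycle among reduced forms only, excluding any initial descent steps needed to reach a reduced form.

D = 28, ⌊√D⌋ = 5
descent: ρ → (-6,-2,1)
descent: ρ → (1,4,-3)  [lands on river]
river: ρ → (-3,2,2)
river: ρ → (2,2,-3)
river: ρ → (-3,4,1)
ρ-cycle length = 4 (tail of 2 descent steps not counted)

4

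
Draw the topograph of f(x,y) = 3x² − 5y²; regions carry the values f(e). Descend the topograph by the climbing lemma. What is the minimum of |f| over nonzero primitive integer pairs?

descent: ρ → (-5,0,3)
descent: ρ → (3,6,-2)  [lands on river]
river: ρ → (-2,6,3)
closes: descent 2, river 2
min |a| on river = 2

2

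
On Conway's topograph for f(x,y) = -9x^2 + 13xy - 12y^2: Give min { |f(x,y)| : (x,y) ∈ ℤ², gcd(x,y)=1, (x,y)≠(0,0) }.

translate: b→5 (≡-13 mod 18), so (9,-13,12)→(9,5,8)
flip: (9,5,8)→(8,-5,9)
reduced (well bottom): (8,-5,9) with a≤c, −a<b≤a
well minimum |f| = |-8| = 8 (negative-definite)

8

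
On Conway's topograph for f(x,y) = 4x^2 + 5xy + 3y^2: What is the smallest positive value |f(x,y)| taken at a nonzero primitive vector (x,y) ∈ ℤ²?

translate: b→-3 (≡5 mod 8), so (4,5,3)→(4,-3,2)
flip: (4,-3,2)→(2,3,4)
translate: b→-1 (≡3 mod 4), so (2,3,4)→(2,-1,3)
reduced (well bottom): (2,-1,3) with a≤c, −a<b≤a
well minimum = a = 2

2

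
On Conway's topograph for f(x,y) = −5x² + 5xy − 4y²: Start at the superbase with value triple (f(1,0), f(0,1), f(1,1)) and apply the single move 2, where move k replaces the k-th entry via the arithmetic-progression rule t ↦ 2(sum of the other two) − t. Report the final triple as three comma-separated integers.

start (-5,-4,-4) = (f(1,0),f(0,1),f(1,1))
replace slot 2: 2·((-5)+(-4)) − (-4) = -14 → (-5,-14,-4)

-5,-14,-4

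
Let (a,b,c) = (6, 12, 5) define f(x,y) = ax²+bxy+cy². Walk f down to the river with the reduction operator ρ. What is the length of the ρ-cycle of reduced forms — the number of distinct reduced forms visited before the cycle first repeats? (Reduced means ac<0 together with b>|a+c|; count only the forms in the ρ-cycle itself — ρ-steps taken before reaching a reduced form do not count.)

D = 24, ⌊√D⌋ = 4
descent: ρ → (5,-2,-1)
descent: ρ → (-1,4,2)  [lands on river]
river: ρ → (2,4,-1)
ρ-cycle length = 2 (tail of 2 descent steps not counted)

2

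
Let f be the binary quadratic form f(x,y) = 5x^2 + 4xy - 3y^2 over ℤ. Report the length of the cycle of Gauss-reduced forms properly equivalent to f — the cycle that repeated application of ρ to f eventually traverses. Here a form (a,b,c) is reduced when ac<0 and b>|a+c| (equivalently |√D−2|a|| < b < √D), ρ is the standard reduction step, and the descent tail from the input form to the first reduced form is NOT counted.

D = 76, ⌊√D⌋ = 8
river: ρ → (-3,8,1)
river: ρ → (1,8,-3)
river: ρ → (-3,4,5)
river: ρ → (5,6,-2)
river: ρ → (-2,6,5)
river: ρ → (5,4,-3)
ρ-cycle length = 6 (tail of 0 descent steps not counted)

6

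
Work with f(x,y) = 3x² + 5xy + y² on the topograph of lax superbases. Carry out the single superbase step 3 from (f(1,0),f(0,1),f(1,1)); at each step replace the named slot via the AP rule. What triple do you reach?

start (3,1,9) = (f(1,0),f(0,1),f(1,1))
replace slot 3: 2·(3+1) − 9 = -1 → (3,1,-1)

3,1,-1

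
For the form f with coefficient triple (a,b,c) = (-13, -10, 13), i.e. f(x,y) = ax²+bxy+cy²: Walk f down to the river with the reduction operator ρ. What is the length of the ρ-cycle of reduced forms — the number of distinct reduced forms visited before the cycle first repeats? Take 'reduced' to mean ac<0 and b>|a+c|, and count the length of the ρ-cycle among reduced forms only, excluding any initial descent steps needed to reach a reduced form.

D = 776, ⌊√D⌋ = 27
descent: ρ → (13,10,-13)  [lands on river]
river: ρ → (-13,16,10)
river: ρ → (10,24,-5)
river: ρ → (-5,26,5)
river: ρ → (5,24,-10)
river: ρ → (-10,16,13)
ρ-cycle length = 6 (tail of 1 descent step not counted)

6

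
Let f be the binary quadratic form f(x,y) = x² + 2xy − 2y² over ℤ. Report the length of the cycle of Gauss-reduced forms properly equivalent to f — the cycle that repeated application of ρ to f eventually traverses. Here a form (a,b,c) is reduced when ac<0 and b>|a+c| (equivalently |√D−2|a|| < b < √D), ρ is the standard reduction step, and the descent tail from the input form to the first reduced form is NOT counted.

D = 12, ⌊√D⌋ = 3
river: ρ → (-2,2,1)
river: ρ → (1,2,-2)
ρ-cycle length = 2 (tail of 0 descent steps not counted)

2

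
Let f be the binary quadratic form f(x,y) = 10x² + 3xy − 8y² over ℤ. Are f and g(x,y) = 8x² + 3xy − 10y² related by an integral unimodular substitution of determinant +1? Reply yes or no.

D₁ = 329, D₂ = 329
river cycle of f (length 16): (-8, 13, 5), (5, 17, -2), (-2, 15, 13), (13, 11, -4), (-4, 13, 10), (10, 7, -7), (-7, 7, 10), (10, 13, -4), (-4, 11, 13), (13, 15, -2), … (6 more)
river cycle of g (length 16): (-10, 17, 1), (1, 17, -10), (-10, 3, 8), (8, 13, -5), (-5, 17, 2), (2, 15, -13), (-13, 11, 4), (4, 13, -10), (-10, 7, 7), (7, 7, -10), … (6 more)
cycles differ ⇒ inequivalent

no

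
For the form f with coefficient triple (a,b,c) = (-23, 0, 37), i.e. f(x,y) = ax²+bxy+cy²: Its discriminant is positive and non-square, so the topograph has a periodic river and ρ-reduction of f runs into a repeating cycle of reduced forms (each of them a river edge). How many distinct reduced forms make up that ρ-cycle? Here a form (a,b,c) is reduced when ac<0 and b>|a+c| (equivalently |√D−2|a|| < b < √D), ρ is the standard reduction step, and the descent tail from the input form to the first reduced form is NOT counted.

D = 3404, ⌊√D⌋ = 58
descent: ρ → (37,0,-23)
descent: ρ → (-23,46,14)  [lands on river]
river: ρ → (14,38,-35)
river: ρ → (-35,32,17)
river: ρ → (17,36,-31)
river: ρ → (-31,26,22)
river: ρ → (22,18,-35)
river: ρ → (-35,52,5)
river: ρ → (5,58,-2)
river: ρ → (-2,58,5)
river: ρ → (5,52,-35)
river: ρ → (-35,18,22)
river: ρ → (22,26,-31)
river: ρ → (-31,36,17)
river: ρ → (17,32,-35)
river: ρ → (-35,38,14)
river: ρ → (14,46,-23)
ρ-cycle length = 16 (tail of 2 descent steps not counted)

16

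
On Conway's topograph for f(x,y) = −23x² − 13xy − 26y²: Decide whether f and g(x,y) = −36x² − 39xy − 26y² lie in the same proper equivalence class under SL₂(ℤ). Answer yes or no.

D₁ = -2223, D₂ = -2223
f is negative-definite; reduce −f:
−f: reduced (well bottom): (23,13,26) with a≤c, −a<b≤a
flip sign back: reduced form of f is (-23,-13,-26)
g is negative-definite; reduce −g:
−g: translate: b→-33 (≡39 mod 72), so (36,39,26)→(36,-33,23)
−g: flip: (36,-33,23)→(23,33,36)
−g: translate: b→-13 (≡33 mod 46), so (23,33,36)→(23,-13,26)
−g: reduced (well bottom): (23,-13,26) with a≤c, −a<b≤a
flip sign back: reduced form of g is (-23,13,-26)
reduced forms (-23, -13, -26) vs (-23, 13, -26) ⇒ inequivalent

no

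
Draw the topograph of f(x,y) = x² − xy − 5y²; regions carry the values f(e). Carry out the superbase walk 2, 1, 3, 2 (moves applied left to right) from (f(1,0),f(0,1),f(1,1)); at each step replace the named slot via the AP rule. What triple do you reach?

start (1,-5,-5) = (f(1,0),f(0,1),f(1,1))
replace slot 2: 2·(1+(-5)) − (-5) = -3 → (1,-3,-5)
replace slot 1: 2·((-3)+(-5)) − 1 = -17 → (-17,-3,-5)
replace slot 3: 2·((-17)+(-3)) − (-5) = -35 → (-17,-3,-35)
replace slot 2: 2·((-17)+(-35)) − (-3) = -101 → (-17,-101,-35)

-17,-101,-35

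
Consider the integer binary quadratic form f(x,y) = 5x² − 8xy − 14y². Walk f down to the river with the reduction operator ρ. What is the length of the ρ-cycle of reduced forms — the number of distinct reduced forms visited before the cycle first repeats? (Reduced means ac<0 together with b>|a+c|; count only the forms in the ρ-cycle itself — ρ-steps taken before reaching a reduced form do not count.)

D = 344, ⌊√D⌋ = 18
descent: ρ → (-14,8,5)
descent: ρ → (5,12,-10)  [lands on river]
river: ρ → (-10,8,7)
river: ρ → (7,6,-11)
river: ρ → (-11,16,2)
river: ρ → (2,16,-11)
river: ρ → (-11,6,7)
river: ρ → (7,8,-10)
river: ρ → (-10,12,5)
river: ρ → (5,18,-1)
river: ρ → (-1,18,5)
ρ-cycle length = 10 (tail of 2 descent steps not counted)

10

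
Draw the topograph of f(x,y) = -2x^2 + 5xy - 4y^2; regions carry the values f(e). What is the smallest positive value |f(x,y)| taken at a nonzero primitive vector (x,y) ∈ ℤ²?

translate: b→-1 (≡-5 mod 4), so (2,-5,4)→(2,-1,1)
flip: (2,-1,1)→(1,1,2)
reduced (well bottom): (1,1,2) with a≤c, −a<b≤a
well minimum |f| = |-1| = 1 (negative-definite)

1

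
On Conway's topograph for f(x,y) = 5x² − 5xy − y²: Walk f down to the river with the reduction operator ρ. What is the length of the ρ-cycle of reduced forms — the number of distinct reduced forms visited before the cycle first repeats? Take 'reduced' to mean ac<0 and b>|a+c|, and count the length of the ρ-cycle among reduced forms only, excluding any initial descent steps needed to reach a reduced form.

D = 45, ⌊√D⌋ = 6
descent: ρ → (-1,5,5)  [lands on river]
river: ρ → (5,5,-1)
ρ-cycle length = 2 (tail of 1 descent step not counted)

2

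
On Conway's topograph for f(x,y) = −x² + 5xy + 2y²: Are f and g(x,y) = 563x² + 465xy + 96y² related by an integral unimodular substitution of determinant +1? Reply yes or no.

D₁ = 33, D₂ = 33
river cycle of f (length 4): (2, 3, -3), (-3, 3, 2), (2, 5, -1), (-1, 5, 2)
river cycle of g (length 4): (2, 3, -3), (-3, 3, 2), (2, 5, -1), (-1, 5, 2)
cycles coincide ⇒ equivalent

yes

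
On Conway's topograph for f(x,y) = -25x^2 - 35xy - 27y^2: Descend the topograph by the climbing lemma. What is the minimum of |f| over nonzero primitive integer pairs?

translate: b→-15 (≡35 mod 50), so (25,35,27)→(25,-15,17)
flip: (25,-15,17)→(17,15,25)
reduced (well bottom): (17,15,25) with a≤c, −a<b≤a
well minimum |f| = |-17| = 17 (negative-definite)

17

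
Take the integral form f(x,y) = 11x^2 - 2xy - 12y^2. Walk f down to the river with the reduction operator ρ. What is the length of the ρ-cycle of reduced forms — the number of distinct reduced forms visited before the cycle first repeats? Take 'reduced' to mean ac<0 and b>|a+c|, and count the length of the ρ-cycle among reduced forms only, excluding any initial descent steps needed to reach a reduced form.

D = 532, ⌊√D⌋ = 23
descent: ρ → (-12,2,11)  [lands on river]
river: ρ → (11,20,-3)
river: ρ → (-3,22,4)
river: ρ → (4,18,-13)
river: ρ → (-13,8,9)
river: ρ → (9,10,-12)
river: ρ → (-12,14,7)
river: ρ → (7,14,-12)
river: ρ → (-12,10,9)
river: ρ → (9,8,-13)
river: ρ → (-13,18,4)
river: ρ → (4,22,-3)
river: ρ → (-3,20,11)
river: ρ → (11,2,-12)
river: ρ → (-12,22,1)
river: ρ → (1,22,-12)
ρ-cycle length = 16 (tail of 1 descent step not counted)

16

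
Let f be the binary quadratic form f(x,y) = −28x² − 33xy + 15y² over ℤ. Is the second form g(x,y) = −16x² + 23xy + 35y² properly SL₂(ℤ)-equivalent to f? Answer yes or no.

D₁ = 2769, D₂ = 2769
river cycle of f (length 32): (15, 33, -28), (-28, 23, 20), (20, 17, -31), (-31, 45, 6), (6, 51, -7), (-7, 47, 20), (20, 33, -21), (-21, 51, 2), (2, 49, -46), (-46, 43, 5), … (22 more)
river cycle of g (length 32): (35, 47, -4), (-4, 49, 23), (23, 43, -10), (-10, 37, 35), (35, 33, -12), (-12, 39, 26), (26, 13, -25), (-25, 37, 14), (14, 47, -10), (-10, 33, 42), … (22 more)
cycles differ ⇒ inequivalent

no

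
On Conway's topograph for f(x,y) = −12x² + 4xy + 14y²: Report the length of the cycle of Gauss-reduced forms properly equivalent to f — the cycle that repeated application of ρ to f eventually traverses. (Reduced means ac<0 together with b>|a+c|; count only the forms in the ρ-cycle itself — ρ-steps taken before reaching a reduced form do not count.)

D = 688, ⌊√D⌋ = 26
river: ρ → (14,24,-2)
river: ρ → (-2,24,14)
river: ρ → (14,4,-12)
river: ρ → (-12,20,6)
river: ρ → (6,16,-18)
river: ρ → (-18,20,4)
river: ρ → (4,20,-18)
river: ρ → (-18,16,6)
river: ρ → (6,20,-12)
river: ρ → (-12,4,14)
ρ-cycle length = 10 (tail of 0 descent steps not counted)

10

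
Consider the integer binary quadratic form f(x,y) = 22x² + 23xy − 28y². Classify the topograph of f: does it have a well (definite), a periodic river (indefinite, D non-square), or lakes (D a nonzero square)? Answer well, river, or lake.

D = b²−4ac = 23² − 4·22·(-28) = 2993
D > 0 non-square ⇒ indefinite ⇒ periodic river

river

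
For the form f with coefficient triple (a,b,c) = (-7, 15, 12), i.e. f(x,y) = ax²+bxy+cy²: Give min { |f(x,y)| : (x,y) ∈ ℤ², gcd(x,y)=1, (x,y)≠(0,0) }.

river: ρ → (12,9,-10)
river: ρ → (-10,11,11)
river: ρ → (11,11,-10)
river: ρ → (-10,9,12)
river: ρ → (12,15,-7)
river: ρ → (-7,13,14)
river: ρ → (14,15,-6)
river: ρ → (-6,21,5)
river: ρ → (5,19,-10)
river: ρ → (-10,21,3)
river: ρ → (3,21,-10)
river: ρ → (-10,19,5)
river: ρ → (5,21,-6)
river: ρ → (-6,15,14)
river: ρ → (14,13,-7)
river: ρ → (-7,15,12)
closes: descent 0, river 16
min |a| on river = 3

3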